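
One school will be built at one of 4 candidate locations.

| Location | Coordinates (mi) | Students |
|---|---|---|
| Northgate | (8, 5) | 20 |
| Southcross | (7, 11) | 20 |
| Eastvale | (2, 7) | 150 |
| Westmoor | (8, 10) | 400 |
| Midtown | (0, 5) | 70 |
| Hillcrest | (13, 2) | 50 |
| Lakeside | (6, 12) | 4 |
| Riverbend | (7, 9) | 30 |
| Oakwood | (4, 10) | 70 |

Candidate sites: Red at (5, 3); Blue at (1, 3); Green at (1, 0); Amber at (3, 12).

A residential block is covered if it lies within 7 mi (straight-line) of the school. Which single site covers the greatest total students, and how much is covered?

Coverage radius r = 7 mi; a point is covered iff (Δx)²+(Δy)² ≤ 7² = 49.
  Red (5, 3): covers {Northgate, Eastvale, Midtown, Riverbend} → 270
  Blue (1, 3): covers {Eastvale, Midtown} → 220
  Green (1, 0): covers {Midtown} → 70
  Amber (3, 12): covers {Southcross, Eastvale, Westmoor, Lakeside, Riverbend, Oakwood} → 674
Maximum coverage at Amber: 674 students.

Amber, covering 674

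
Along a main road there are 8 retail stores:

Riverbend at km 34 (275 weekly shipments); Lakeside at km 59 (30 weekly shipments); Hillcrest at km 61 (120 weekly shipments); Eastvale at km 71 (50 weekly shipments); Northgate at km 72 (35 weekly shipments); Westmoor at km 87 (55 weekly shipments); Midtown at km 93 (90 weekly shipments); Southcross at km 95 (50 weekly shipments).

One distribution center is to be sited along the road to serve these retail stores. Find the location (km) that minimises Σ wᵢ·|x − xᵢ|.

For a sum of weighted absolute distances on a line, the optimum is the weighted median (not the mean). Total weight W = 705; half-weight = 352.5.
Sort by position and accumulate weight:
  km 34 (Riverbend, w=275) → cum 275
  km 59 (Lakeside, w=30) → cum 305
  km 61 (Hillcrest, w=120) → cum 425  ≥ 352.5 → median here
  km 71 (Eastvale, w=50) → cum 475
  km 72 (Northgate, w=35) → cum 510
  km 87 (Westmoor, w=55) → cum 565
  km 93 (Midtown, w=90) → cum 655
  km 95 (Southcross, w=50) → cum 705
Optimal location: km 61.

x = 61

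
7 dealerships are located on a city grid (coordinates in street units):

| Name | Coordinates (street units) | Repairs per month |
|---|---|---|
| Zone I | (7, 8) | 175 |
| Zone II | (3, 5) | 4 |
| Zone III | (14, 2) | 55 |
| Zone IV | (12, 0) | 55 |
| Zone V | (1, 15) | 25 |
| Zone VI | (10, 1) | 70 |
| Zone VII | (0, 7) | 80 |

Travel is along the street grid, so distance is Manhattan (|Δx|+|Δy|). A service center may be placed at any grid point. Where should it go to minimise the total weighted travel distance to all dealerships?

(7, 7)

Manhattan distance separates: Σwᵢ(|x−xᵢ|+|y−yᵢ|) = Σwᵢ|x−xᵢ| + Σwᵢ|y−yᵢ|, so x and y are optimised independently as 1-D weighted medians.
Total weight W = 464; half = 232.
x-coordinate, sorted with cumulative weight:
  x=0 (Zone VII, w=80) cum 80
  x=1 (Zone V, w=25) cum 105
  x=3 (Zone II, w=4) cum 109
  x=7 (Zone I, w=175) cum 284  ← median
  x=10 (Zone VI, w=70) cum 354
  x=12 (Zone IV, w=55) cum 409
  x=14 (Zone III, w=55) cum 464
⇒ x* = 7
y-coordinate, sorted with cumulative weight:
  y=0 (Zone IV, w=55) cum 55
  y=1 (Zone VI, w=70) cum 125
  y=2 (Zone III, w=55) cum 180
  y=5 (Zone II, w=4) cum 184
  y=7 (Zone VII, w=80) cum 264  ← median
  y=8 (Zone I, w=175) cum 439
  y=15 (Zone V, w=25) cum 464
⇒ y* = 7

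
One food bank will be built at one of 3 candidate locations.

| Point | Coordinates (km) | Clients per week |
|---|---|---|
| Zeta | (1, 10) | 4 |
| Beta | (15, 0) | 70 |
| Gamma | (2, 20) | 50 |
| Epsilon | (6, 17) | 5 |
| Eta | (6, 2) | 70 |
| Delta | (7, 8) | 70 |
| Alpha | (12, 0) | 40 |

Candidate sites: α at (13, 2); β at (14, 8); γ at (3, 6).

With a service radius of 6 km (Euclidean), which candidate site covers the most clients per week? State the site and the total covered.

γ, covering 144

Coverage radius r = 6 km; a point is covered iff (Δx)²+(Δy)² ≤ 6² = 36.
  α (13, 2): covers {Beta, Alpha} → 110
  β (14, 8): covers {none} → 0
  γ (3, 6): covers {Zeta, Eta, Delta} → 144
Maximum coverage at γ: 144 clients per week.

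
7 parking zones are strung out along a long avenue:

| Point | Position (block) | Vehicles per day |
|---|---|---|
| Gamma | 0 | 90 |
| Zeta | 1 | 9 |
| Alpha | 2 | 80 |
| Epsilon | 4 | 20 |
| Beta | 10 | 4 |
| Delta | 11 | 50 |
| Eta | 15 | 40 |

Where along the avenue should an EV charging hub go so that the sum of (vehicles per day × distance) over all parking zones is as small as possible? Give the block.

x = 2

For a sum of weighted absolute distances on a line, the optimum is the weighted median (not the mean). Total weight W = 293; half-weight = 146.5.
Sort by position and accumulate weight:
  block 0 (Gamma, w=90) → cum 90
  block 1 (Zeta, w=9) → cum 99
  block 2 (Alpha, w=80) → cum 179  ≥ 146.5 → median here
  block 4 (Epsilon, w=20) → cum 199
  block 10 (Beta, w=4) → cum 203
  block 11 (Delta, w=50) → cum 253
  block 15 (Eta, w=40) → cum 293
Optimal location: block 2.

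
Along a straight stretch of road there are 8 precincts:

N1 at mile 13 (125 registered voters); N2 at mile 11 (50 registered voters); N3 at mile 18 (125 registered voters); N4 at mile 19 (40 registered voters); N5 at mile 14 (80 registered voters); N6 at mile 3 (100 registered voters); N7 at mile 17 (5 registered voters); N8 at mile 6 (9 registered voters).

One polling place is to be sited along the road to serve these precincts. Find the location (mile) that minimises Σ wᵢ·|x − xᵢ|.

x = 13

For a sum of weighted absolute distances on a line, the optimum is the weighted median (not the mean). Total weight W = 534; half-weight = 267.
Sort by position and accumulate weight:
  mile 3 (N6, w=100) → cum 100
  mile 6 (N8, w=9) → cum 109
  mile 11 (N2, w=50) → cum 159
  mile 13 (N1, w=125) → cum 284  ≥ 267 → median here
  mile 14 (N5, w=80) → cum 364
  mile 17 (N7, w=5) → cum 369
  mile 18 (N3, w=125) → cum 494
  mile 19 (N4, w=40) → cum 534
Optimal location: mile 13.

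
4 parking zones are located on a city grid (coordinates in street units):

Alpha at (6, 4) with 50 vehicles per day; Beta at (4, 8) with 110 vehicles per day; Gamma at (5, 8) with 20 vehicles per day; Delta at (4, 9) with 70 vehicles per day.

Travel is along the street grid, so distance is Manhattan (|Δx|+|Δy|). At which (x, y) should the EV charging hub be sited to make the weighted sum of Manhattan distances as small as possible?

Manhattan distance separates: Σwᵢ(|x−xᵢ|+|y−yᵢ|) = Σwᵢ|x−xᵢ| + Σwᵢ|y−yᵢ|, so x and y are optimised independently as 1-D weighted medians.
Total weight W = 250; half = 125.
x-coordinate, sorted with cumulative weight:
  x=4 (Beta, w=110) cum 110
  x=4 (Delta, w=70) cum 180  ← median
  x=5 (Gamma, w=20) cum 200
  x=6 (Alpha, w=50) cum 250
⇒ x* = 4
y-coordinate, sorted with cumulative weight:
  y=4 (Alpha, w=50) cum 50
  y=8 (Beta, w=110) cum 160  ← median
  y=8 (Gamma, w=20) cum 180
  y=9 (Delta, w=70) cum 250
⇒ y* = 8

(4, 8)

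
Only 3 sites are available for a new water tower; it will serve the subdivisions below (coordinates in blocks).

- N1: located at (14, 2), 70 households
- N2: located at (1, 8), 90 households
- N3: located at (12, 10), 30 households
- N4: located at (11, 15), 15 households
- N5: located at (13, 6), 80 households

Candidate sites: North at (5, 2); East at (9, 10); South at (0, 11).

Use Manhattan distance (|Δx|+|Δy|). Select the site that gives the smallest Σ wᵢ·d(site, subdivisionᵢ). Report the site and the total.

Total weighted distance at each candidate:
  North (5, 2): total = 3225
  East (9, 10): total = 2645
  South (0, 11): total = 4025
Minimum is at East with total 2645 blocks.

East, total 2645 blocks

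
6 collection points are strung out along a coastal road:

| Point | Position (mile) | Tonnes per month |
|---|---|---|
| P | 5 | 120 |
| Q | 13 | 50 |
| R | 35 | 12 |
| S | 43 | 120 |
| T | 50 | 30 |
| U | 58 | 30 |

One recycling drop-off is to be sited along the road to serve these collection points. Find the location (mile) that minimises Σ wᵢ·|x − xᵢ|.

x = 35

For a sum of weighted absolute distances on a line, the optimum is the weighted median (not the mean). Total weight W = 362; half-weight = 181.
Sort by position and accumulate weight:
  mile 5 (P, w=120) → cum 120
  mile 13 (Q, w=50) → cum 170
  mile 35 (R, w=12) → cum 182  ≥ 181 → median here
  mile 43 (S, w=120) → cum 302
  mile 50 (T, w=30) → cum 332
  mile 58 (U, w=30) → cum 362
Optimal location: mile 35.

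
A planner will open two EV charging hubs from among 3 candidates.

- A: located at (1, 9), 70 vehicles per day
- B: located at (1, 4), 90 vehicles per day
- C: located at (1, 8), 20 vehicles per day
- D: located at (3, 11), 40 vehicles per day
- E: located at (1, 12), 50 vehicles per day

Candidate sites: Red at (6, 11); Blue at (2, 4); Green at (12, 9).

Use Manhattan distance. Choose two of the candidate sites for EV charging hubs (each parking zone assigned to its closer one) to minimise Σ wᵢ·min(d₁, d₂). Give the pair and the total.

{Red, Blue}, total 1030

Evaluate every pair (each demand assigned to the nearer of the two):
  {Red, Blue}: total = 1030
  {Blue, Green}: total = 1380
  {Red, Green}: total = 2150
Best pair: {Red, Blue} with total 1030.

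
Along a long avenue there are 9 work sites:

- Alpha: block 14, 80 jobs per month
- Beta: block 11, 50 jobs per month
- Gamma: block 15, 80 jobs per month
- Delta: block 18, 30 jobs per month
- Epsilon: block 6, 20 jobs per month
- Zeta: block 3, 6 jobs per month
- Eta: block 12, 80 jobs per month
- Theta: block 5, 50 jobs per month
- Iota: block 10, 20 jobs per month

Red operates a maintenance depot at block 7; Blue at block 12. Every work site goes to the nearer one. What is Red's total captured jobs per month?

The indifferent point is the midpoint (7+12)/2 = 9.5; work sites left of it (closer to Red at 7) go to Red, those right go to Blue.
  Zeta at 3 (w=6) → Red
  Theta at 5 (w=50) → Red
  Epsilon at 6 (w=20) → Red
  Iota at 10 (w=20) → Blue
  Beta at 11 (w=50) → Blue
  Eta at 12 (w=80) → Blue
  Alpha at 14 (w=80) → Blue
  Gamma at 15 (w=80) → Blue
  Delta at 18 (w=30) → Blue
Red captures 76; Blue captures 340.

76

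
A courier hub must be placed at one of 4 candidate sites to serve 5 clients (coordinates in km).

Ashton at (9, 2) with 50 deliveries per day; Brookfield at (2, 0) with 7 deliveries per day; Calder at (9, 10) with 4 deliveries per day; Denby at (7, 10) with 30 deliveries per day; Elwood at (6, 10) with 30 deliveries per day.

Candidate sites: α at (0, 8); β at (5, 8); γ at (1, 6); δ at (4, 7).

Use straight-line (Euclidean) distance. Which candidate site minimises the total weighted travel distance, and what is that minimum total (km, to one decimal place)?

Total weighted distance at each candidate:
  α (0, 8): total = 1043.6
  β (5, 8): total = 590.2
  γ (1, 6): total = 934.0
  δ (4, 7): total = 663.3
Minimum is at β with total 590.2 km.

β, total 590.2 km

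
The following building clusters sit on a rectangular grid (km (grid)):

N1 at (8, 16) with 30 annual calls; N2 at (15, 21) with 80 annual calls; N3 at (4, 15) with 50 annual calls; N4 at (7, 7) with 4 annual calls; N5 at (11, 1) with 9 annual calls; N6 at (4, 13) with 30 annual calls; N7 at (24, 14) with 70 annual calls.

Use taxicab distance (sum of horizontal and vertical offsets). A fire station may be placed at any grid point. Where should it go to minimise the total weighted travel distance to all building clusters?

(15, 15)

Manhattan distance separates: Σwᵢ(|x−xᵢ|+|y−yᵢ|) = Σwᵢ|x−xᵢ| + Σwᵢ|y−yᵢ|, so x and y are optimised independently as 1-D weighted medians.
Total weight W = 273; half = 136.5.
x-coordinate, sorted with cumulative weight:
  x=4 (N3, w=50) cum 50
  x=4 (N6, w=30) cum 80
  x=7 (N4, w=4) cum 84
  x=8 (N1, w=30) cum 114
  x=11 (N5, w=9) cum 123
  x=15 (N2, w=80) cum 203  ← median
  x=24 (N7, w=70) cum 273
⇒ x* = 15
y-coordinate, sorted with cumulative weight:
  y=1 (N5, w=9) cum 9
  y=7 (N4, w=4) cum 13
  y=13 (N6, w=30) cum 43
  y=14 (N7, w=70) cum 113
  y=15 (N3, w=50) cum 163  ← median
  y=16 (N1, w=30) cum 193
  y=21 (N2, w=80) cum 273
⇒ y* = 15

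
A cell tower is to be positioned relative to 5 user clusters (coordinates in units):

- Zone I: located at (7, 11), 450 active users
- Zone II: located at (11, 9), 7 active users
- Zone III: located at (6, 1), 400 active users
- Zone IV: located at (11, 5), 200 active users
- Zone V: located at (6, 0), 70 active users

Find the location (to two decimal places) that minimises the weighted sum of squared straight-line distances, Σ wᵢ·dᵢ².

(7.32, 5.69)

The minimiser of Σwᵢ‖p−pᵢ‖² is the weighted centroid p* = (Σwᵢpᵢ)/(Σwᵢ).
Σwᵢ = 1127.
Σwᵢxᵢ = 450·7 + 7·11 + 400·6 + 200·11 + 70·6 = 8247.
Σwᵢyᵢ = 450·11 + 7·9 + 400·1 + 200·5 + 70·0 = 6413.
x* = 8247/1127 = 7.32, y* = 6413/1127 = 5.69.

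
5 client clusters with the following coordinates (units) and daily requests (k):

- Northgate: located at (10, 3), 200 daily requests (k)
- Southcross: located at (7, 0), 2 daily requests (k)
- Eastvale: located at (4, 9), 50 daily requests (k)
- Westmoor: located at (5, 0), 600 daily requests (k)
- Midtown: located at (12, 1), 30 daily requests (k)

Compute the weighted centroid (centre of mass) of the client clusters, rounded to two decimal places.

The minimiser of Σwᵢ‖p−pᵢ‖² is the weighted centroid p* = (Σwᵢpᵢ)/(Σwᵢ).
Σwᵢ = 882.
Σwᵢxᵢ = 200·10 + 2·7 + 50·4 + 600·5 + 30·12 = 5574.
Σwᵢyᵢ = 200·3 + 2·0 + 50·9 + 600·0 + 30·1 = 1080.
x* = 5574/882 = 6.32, y* = 1080/882 = 1.22.

(6.32, 1.22)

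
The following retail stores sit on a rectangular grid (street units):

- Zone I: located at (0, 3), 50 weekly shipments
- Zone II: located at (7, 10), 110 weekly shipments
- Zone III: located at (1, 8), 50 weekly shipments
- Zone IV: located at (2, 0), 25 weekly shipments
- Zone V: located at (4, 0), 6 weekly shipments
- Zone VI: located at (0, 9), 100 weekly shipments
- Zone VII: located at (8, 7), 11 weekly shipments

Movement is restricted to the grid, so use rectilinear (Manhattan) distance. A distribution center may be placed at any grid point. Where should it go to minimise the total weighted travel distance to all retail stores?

(1, 9)

Manhattan distance separates: Σwᵢ(|x−xᵢ|+|y−yᵢ|) = Σwᵢ|x−xᵢ| + Σwᵢ|y−yᵢ|, so x and y are optimised independently as 1-D weighted medians.
Total weight W = 352; half = 176.
x-coordinate, sorted with cumulative weight:
  x=0 (Zone I, w=50) cum 50
  x=0 (Zone VI, w=100) cum 150
  x=1 (Zone III, w=50) cum 200  ← median
  x=2 (Zone IV, w=25) cum 225
  x=4 (Zone V, w=6) cum 231
  x=7 (Zone II, w=110) cum 341
  x=8 (Zone VII, w=11) cum 352
⇒ x* = 1
y-coordinate, sorted with cumulative weight:
  y=0 (Zone IV, w=25) cum 25
  y=0 (Zone V, w=6) cum 31
  y=3 (Zone I, w=50) cum 81
  y=7 (Zone VII, w=11) cum 92
  y=8 (Zone III, w=50) cum 142
  y=9 (Zone VI, w=100) cum 242  ← median
  y=10 (Zone II, w=110) cum 352
⇒ y* = 9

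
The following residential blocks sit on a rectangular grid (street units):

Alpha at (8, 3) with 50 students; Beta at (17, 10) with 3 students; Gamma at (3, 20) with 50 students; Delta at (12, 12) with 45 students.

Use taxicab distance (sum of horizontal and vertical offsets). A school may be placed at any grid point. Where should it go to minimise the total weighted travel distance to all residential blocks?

(8, 12)

Manhattan distance separates: Σwᵢ(|x−xᵢ|+|y−yᵢ|) = Σwᵢ|x−xᵢ| + Σwᵢ|y−yᵢ|, so x and y are optimised independently as 1-D weighted medians.
Total weight W = 148; half = 74.
x-coordinate, sorted with cumulative weight:
  x=3 (Gamma, w=50) cum 50
  x=8 (Alpha, w=50) cum 100  ← median
  x=12 (Delta, w=45) cum 145
  x=17 (Beta, w=3) cum 148
⇒ x* = 8
y-coordinate, sorted with cumulative weight:
  y=3 (Alpha, w=50) cum 50
  y=10 (Beta, w=3) cum 53
  y=12 (Delta, w=45) cum 98  ← median
  y=20 (Gamma, w=50) cum 148
⇒ y* = 12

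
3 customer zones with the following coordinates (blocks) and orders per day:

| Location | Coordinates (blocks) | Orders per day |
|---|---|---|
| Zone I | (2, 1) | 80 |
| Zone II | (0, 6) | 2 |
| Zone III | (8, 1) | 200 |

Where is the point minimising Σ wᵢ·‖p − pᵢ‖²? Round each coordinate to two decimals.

The minimiser of Σwᵢ‖p−pᵢ‖² is the weighted centroid p* = (Σwᵢpᵢ)/(Σwᵢ).
Σwᵢ = 282.
Σwᵢxᵢ = 80·2 + 2·0 + 200·8 = 1760.
Σwᵢyᵢ = 80·1 + 2·6 + 200·1 = 292.
x* = 1760/282 = 6.24, y* = 292/282 = 1.04.

(6.24, 1.04)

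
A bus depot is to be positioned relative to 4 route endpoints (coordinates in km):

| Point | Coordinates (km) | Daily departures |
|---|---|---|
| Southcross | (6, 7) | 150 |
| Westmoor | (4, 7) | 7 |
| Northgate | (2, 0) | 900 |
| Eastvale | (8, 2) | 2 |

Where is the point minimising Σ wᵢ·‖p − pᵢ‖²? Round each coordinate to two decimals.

(2.59, 1.04)

The minimiser of Σwᵢ‖p−pᵢ‖² is the weighted centroid p* = (Σwᵢpᵢ)/(Σwᵢ).
Σwᵢ = 1059.
Σwᵢxᵢ = 150·6 + 7·4 + 900·2 + 2·8 = 2744.
Σwᵢyᵢ = 150·7 + 7·7 + 900·0 + 2·2 = 1103.
x* = 2744/1059 = 2.59, y* = 1103/1059 = 1.04.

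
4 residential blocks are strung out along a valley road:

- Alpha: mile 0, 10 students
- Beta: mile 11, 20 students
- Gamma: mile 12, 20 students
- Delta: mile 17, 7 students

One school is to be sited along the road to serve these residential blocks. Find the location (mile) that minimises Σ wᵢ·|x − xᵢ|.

For a sum of weighted absolute distances on a line, the optimum is the weighted median (not the mean). Total weight W = 57; half-weight = 28.5.
Sort by position and accumulate weight:
  mile 0 (Alpha, w=10) → cum 10
  mile 11 (Beta, w=20) → cum 30  ≥ 28.5 → median here
  mile 12 (Gamma, w=20) → cum 50
  mile 17 (Delta, w=7) → cum 57
Optimal location: mile 11.

x = 11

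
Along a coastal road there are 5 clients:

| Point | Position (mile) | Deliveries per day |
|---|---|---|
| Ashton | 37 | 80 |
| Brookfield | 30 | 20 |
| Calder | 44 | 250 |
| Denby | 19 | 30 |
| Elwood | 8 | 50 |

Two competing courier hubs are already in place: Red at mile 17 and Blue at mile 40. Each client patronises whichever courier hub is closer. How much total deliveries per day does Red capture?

80

The indifferent point is the midpoint (17+40)/2 = 28.5; clients left of it (closer to Red at 17) go to Red, those right go to Blue.
  Elwood at 8 (w=50) → Red
  Denby at 19 (w=30) → Red
  Brookfield at 30 (w=20) → Blue
  Ashton at 37 (w=80) → Blue
  Calder at 44 (w=250) → Blue
Red captures 80; Blue captures 350.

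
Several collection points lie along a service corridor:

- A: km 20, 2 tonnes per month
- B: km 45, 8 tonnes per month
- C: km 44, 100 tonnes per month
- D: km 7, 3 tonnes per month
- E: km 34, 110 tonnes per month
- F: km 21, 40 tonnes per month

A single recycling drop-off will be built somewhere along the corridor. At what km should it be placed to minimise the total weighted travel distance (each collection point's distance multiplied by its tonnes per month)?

For a sum of weighted absolute distances on a line, the optimum is the weighted median (not the mean). Total weight W = 263; half-weight = 131.5.
Sort by position and accumulate weight:
  km 7 (D, w=3) → cum 3
  km 20 (A, w=2) → cum 5
  km 21 (F, w=40) → cum 45
  km 34 (E, w=110) → cum 155  ≥ 131.5 → median here
  km 44 (C, w=100) → cum 255
  km 45 (B, w=8) → cum 263
Optimal location: km 34.

x = 34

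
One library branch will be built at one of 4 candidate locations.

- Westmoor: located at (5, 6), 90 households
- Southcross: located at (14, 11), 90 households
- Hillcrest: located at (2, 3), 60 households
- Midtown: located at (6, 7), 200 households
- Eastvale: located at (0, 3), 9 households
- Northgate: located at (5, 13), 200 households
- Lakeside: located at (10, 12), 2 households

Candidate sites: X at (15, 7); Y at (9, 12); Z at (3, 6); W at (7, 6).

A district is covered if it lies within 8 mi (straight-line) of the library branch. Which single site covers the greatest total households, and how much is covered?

Coverage radius r = 8 mi; a point is covered iff (Δx)²+(Δy)² ≤ 8² = 64.
  X (15, 7): covers {Southcross, Lakeside} → 92
  Y (9, 12): covers {Westmoor, Southcross, Midtown, Northgate, Lakeside} → 582
  Z (3, 6): covers {Westmoor, Hillcrest, Midtown, Eastvale, Northgate} → 559
  W (7, 6): covers {Westmoor, Hillcrest, Midtown, Eastvale, Northgate, Lakeside} → 561
Maximum coverage at Y: 582 households.

Y, covering 582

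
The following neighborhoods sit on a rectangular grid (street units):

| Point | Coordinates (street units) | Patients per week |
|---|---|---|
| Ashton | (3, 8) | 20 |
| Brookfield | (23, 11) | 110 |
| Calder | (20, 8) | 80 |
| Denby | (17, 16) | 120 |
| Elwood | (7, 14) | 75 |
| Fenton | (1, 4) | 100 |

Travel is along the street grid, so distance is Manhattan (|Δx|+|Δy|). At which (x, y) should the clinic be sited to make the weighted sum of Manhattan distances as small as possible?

(17, 11)

Manhattan distance separates: Σwᵢ(|x−xᵢ|+|y−yᵢ|) = Σwᵢ|x−xᵢ| + Σwᵢ|y−yᵢ|, so x and y are optimised independently as 1-D weighted medians.
Total weight W = 505; half = 252.5.
x-coordinate, sorted with cumulative weight:
  x=1 (Fenton, w=100) cum 100
  x=3 (Ashton, w=20) cum 120
  x=7 (Elwood, w=75) cum 195
  x=17 (Denby, w=120) cum 315  ← median
  x=20 (Calder, w=80) cum 395
  x=23 (Brookfield, w=110) cum 505
⇒ x* = 17
y-coordinate, sorted with cumulative weight:
  y=4 (Fenton, w=100) cum 100
  y=8 (Ashton, w=20) cum 120
  y=8 (Calder, w=80) cum 200
  y=11 (Brookfield, w=110) cum 310  ← median
  y=14 (Elwood, w=75) cum 385
  y=16 (Denby, w=120) cum 505
⇒ y* = 11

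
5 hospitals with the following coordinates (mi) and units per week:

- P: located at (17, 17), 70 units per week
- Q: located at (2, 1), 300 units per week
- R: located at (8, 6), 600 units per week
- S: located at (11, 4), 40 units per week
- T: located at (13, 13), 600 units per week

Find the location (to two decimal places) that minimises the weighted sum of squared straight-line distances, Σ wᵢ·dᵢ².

(9.21, 8.11)

The minimiser of Σwᵢ‖p−pᵢ‖² is the weighted centroid p* = (Σwᵢpᵢ)/(Σwᵢ).
Σwᵢ = 1610.
Σwᵢxᵢ = 70·17 + 300·2 + 600·8 + 40·11 + 600·13 = 14830.
Σwᵢyᵢ = 70·17 + 300·1 + 600·6 + 40·4 + 600·13 = 13050.
x* = 14830/1610 = 9.21, y* = 13050/1610 = 8.11.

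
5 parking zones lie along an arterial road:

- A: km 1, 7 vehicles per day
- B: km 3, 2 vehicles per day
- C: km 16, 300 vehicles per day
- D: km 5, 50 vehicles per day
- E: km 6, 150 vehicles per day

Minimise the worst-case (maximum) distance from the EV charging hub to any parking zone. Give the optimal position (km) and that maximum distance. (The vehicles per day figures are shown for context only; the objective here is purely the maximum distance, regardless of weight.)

location 8.5, max distance 7.5

The 1-center on a line is the midpoint of the two extreme points: leftmost at 1, rightmost at 16.
Optimal location = (1 + 16)/2 = 8.5; maximum distance = (16 − 1)/2 = 7.5.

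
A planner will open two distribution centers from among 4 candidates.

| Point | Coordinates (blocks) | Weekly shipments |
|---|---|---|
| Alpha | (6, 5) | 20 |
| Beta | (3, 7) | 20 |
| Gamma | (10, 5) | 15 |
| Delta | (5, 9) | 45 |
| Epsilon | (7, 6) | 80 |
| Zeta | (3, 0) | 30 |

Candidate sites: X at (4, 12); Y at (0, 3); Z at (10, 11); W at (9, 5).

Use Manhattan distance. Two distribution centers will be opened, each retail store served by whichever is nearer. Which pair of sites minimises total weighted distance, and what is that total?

Evaluate every pair (each demand assigned to the nearer of the two):
  {X, W}: total = 945
  {Y, W}: total = 995
  {Z, W}: total = 1120
  {Y, Z}: total = 1525
  {X, Y}: total = 1540
  {X, Z}: total = 1600
Best pair: {X, W} with total 945.

{X, W}, total 945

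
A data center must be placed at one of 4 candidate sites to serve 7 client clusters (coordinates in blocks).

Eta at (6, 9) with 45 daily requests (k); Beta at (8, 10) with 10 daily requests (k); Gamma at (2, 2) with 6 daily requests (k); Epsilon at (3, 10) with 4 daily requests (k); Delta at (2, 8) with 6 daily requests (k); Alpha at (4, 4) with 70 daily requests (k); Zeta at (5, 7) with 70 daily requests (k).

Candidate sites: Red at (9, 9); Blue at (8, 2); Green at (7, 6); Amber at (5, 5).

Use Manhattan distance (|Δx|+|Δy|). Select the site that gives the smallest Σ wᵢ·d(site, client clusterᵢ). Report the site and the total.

Amber, total 685 blocks

Total weighted distance at each candidate:
  Red (9, 9): total = 1435
  Blue (8, 2): total = 1625
  Green (7, 6): total = 918
  Amber (5, 5): total = 685
Minimum is at Amber with total 685 blocks.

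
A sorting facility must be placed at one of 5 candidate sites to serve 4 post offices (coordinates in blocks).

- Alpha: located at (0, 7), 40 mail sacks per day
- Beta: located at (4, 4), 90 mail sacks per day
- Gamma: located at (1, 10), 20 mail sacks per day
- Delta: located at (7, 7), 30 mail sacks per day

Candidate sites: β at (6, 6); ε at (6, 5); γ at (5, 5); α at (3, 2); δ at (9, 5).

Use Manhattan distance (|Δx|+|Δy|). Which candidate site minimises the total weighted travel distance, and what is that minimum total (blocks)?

Total weighted distance at each candidate:
  β (6, 6): total = 880
  ε (6, 5): total = 880
  γ (5, 5): total = 760
  α (3, 2): total = 1060
  δ (9, 5): total = 1360
Minimum is at γ with total 760 blocks.

γ, total 760 blocks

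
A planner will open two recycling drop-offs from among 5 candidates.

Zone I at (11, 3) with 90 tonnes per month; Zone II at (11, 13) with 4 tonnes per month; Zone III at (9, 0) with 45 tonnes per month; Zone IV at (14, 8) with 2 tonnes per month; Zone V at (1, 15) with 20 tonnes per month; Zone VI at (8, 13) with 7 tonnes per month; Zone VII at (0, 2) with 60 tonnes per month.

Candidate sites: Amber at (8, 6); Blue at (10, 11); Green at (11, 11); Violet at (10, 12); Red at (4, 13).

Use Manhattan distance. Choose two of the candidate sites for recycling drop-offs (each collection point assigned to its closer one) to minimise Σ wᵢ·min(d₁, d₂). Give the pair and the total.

Evaluate every pair (each demand assigned to the nearer of the two):
  {Amber, Red}: total = 1747
  {Amber, Violet}: total = 1860
  {Amber, Blue}: total = 1889
  {Amber, Green}: total = 1910
  {Green, Red}: total = 2353
  {Blue, Red}: total = 2404
  {Violet, Red}: total = 2530
  {Blue, Green}: total = 2708
  {Blue, Violet}: total = 2773
  {Green, Violet}: total = 2786
Best pair: {Amber, Red} with total 1747.

{Amber, Red}, total 1747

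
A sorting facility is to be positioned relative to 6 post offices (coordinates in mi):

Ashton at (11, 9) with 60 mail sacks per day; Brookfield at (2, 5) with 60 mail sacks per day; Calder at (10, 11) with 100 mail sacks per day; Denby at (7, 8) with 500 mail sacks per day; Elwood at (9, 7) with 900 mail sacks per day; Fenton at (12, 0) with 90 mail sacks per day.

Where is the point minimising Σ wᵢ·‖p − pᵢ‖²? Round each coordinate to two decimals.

The minimiser of Σwᵢ‖p−pᵢ‖² is the weighted centroid p* = (Σwᵢpᵢ)/(Σwᵢ).
Σwᵢ = 1710.
Σwᵢxᵢ = 60·11 + 60·2 + 100·10 + 500·7 + 900·9 + 90·12 = 14460.
Σwᵢyᵢ = 60·9 + 60·5 + 100·11 + 500·8 + 900·7 + 90·0 = 12240.
x* = 14460/1710 = 8.46, y* = 12240/1710 = 7.16.

(8.46, 7.16)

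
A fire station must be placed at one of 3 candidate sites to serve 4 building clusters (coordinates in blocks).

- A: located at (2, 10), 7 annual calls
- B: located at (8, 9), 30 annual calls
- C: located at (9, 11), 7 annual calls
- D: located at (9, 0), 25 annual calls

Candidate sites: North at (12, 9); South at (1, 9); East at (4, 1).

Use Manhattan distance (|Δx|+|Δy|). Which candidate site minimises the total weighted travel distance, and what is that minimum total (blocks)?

North, total 532 blocks

Total weighted distance at each candidate:
  North (12, 9): total = 532
  South (1, 9): total = 719
  East (4, 1): total = 692
Minimum is at North with total 532 blocks.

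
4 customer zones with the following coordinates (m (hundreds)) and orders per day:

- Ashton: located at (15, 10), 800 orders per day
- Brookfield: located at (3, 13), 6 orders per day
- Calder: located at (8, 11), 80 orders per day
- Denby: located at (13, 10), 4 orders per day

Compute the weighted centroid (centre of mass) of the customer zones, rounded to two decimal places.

(14.28, 10.11)

The minimiser of Σwᵢ‖p−pᵢ‖² is the weighted centroid p* = (Σwᵢpᵢ)/(Σwᵢ).
Σwᵢ = 890.
Σwᵢxᵢ = 800·15 + 6·3 + 80·8 + 4·13 = 12710.
Σwᵢyᵢ = 800·10 + 6·13 + 80·11 + 4·10 = 8998.
x* = 12710/890 = 14.28, y* = 8998/890 = 10.11.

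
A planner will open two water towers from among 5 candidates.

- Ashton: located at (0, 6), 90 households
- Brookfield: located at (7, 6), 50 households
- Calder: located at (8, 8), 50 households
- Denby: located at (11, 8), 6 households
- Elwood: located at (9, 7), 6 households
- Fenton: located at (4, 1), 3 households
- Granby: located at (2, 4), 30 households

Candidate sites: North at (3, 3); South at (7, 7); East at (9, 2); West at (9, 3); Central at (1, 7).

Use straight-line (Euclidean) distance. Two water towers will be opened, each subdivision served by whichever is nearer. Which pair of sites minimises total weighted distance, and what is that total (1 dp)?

{South, Central}, total 399.7

Evaluate every pair (each demand assigned to the nearer of the two):
  {South, Central}: total = 399.7
  {North, South}: total = 588.4
  {West, Central}: total = 729.8
  {East, Central}: total = 833.1
  {North, Central}: total = 879.8
  {North, West}: total = 922.5
  {South, East}: total = 984.1
  {South, West}: total = 984.9
  {North, East}: total = 1026.7
  {East, West}: total = 1572.8
Best pair: {South, Central} with total 399.7.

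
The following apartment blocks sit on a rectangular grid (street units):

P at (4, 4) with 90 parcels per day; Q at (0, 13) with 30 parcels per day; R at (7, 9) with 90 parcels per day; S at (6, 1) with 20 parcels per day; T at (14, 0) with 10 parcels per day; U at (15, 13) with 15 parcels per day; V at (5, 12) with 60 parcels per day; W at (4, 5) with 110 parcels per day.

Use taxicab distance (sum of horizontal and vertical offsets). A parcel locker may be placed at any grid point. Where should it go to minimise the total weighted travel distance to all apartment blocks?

Manhattan distance separates: Σwᵢ(|x−xᵢ|+|y−yᵢ|) = Σwᵢ|x−xᵢ| + Σwᵢ|y−yᵢ|, so x and y are optimised independently as 1-D weighted medians.
Total weight W = 425; half = 212.5.
x-coordinate, sorted with cumulative weight:
  x=0 (Q, w=30) cum 30
  x=4 (P, w=90) cum 120
  x=4 (W, w=110) cum 230  ← median
  x=5 (V, w=60) cum 290
  x=6 (S, w=20) cum 310
  x=7 (R, w=90) cum 400
  x=14 (T, w=10) cum 410
  x=15 (U, w=15) cum 425
⇒ x* = 4
y-coordinate, sorted with cumulative weight:
  y=0 (T, w=10) cum 10
  y=1 (S, w=20) cum 30
  y=4 (P, w=90) cum 120
  y=5 (W, w=110) cum 230  ← median
  y=9 (R, w=90) cum 320
  y=12 (V, w=60) cum 380
  y=13 (Q, w=30) cum 410
  y=13 (U, w=15) cum 425
⇒ y* = 5

(4, 5)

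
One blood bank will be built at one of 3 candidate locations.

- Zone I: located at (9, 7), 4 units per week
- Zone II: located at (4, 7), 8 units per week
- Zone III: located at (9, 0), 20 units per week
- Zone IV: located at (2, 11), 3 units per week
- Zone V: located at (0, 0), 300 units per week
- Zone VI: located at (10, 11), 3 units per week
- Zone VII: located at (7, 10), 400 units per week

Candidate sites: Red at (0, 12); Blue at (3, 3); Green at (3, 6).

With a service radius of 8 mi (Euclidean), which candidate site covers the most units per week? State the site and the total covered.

Coverage radius r = 8 mi; a point is covered iff (Δx)²+(Δy)² ≤ 8² = 64.
  Red (0, 12): covers {Zone II, Zone IV, Zone VII} → 411
  Blue (3, 3): covers {Zone I, Zone II, Zone III, Zone V} → 332
  Green (3, 6): covers {Zone I, Zone II, Zone IV, Zone V, Zone VII} → 715
Maximum coverage at Green: 715 units per week.

Green, covering 715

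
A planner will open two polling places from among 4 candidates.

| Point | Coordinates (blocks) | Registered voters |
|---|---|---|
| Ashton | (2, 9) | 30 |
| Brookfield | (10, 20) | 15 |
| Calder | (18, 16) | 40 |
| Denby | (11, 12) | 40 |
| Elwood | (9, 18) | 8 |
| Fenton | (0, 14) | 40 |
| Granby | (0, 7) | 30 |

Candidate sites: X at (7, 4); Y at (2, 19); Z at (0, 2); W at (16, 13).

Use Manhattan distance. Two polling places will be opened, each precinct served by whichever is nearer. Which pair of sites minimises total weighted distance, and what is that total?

Evaluate every pair (each demand assigned to the nearer of the two):
  {Z, W}: total = 1631
  {Y, W}: total = 1639
  {X, W}: total = 2011
  {Y, Z}: total = 2299
  {X, Y}: total = 2319
  {X, Z}: total = 2713
Best pair: {Z, W} with total 1631.

{Z, W}, total 1631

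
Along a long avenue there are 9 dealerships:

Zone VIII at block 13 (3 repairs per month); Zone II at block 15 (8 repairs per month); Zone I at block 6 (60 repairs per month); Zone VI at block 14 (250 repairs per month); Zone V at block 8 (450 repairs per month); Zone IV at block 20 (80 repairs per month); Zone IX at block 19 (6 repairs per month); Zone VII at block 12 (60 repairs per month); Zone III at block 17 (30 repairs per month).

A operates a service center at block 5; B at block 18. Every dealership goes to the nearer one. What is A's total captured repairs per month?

510

The indifferent point is the midpoint (5+18)/2 = 11.5; dealerships left of it (closer to A at 5) go to A, those right go to B.
  Zone I at 6 (w=60) → A
  Zone V at 8 (w=450) → A
  Zone VII at 12 (w=60) → B
  Zone VIII at 13 (w=3) → B
  Zone VI at 14 (w=250) → B
  Zone II at 15 (w=8) → B
  Zone III at 17 (w=30) → B
  Zone IX at 19 (w=6) → B
  Zone IV at 20 (w=80) → B
A captures 510; B captures 437.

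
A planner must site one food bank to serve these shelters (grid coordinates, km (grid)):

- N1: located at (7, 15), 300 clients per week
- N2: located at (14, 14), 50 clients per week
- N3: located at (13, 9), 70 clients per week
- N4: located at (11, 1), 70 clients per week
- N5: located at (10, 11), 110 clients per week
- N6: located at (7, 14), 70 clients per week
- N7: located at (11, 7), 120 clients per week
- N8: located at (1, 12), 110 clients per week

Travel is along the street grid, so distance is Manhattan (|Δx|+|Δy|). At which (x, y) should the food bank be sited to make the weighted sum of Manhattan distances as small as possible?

(7, 12)

Manhattan distance separates: Σwᵢ(|x−xᵢ|+|y−yᵢ|) = Σwᵢ|x−xᵢ| + Σwᵢ|y−yᵢ|, so x and y are optimised independently as 1-D weighted medians.
Total weight W = 900; half = 450.
x-coordinate, sorted with cumulative weight:
  x=1 (N8, w=110) cum 110
  x=7 (N1, w=300) cum 410
  x=7 (N6, w=70) cum 480  ← median
  x=10 (N5, w=110) cum 590
  x=11 (N4, w=70) cum 660
  x=11 (N7, w=120) cum 780
  x=13 (N3, w=70) cum 850
  x=14 (N2, w=50) cum 900
⇒ x* = 7
y-coordinate, sorted with cumulative weight:
  y=1 (N4, w=70) cum 70
  y=7 (N7, w=120) cum 190
  y=9 (N3, w=70) cum 260
  y=11 (N5, w=110) cum 370
  y=12 (N8, w=110) cum 480  ← median
  y=14 (N2, w=50) cum 530
  y=14 (N6, w=70) cum 600
  y=15 (N1, w=300) cum 900
⇒ y* = 12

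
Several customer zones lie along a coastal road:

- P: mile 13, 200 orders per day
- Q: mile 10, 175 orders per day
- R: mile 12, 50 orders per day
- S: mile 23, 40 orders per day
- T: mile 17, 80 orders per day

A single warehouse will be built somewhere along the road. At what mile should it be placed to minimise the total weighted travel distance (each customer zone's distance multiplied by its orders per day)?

For a sum of weighted absolute distances on a line, the optimum is the weighted median (not the mean). Total weight W = 545; half-weight = 272.5.
Sort by position and accumulate weight:
  mile 10 (Q, w=175) → cum 175
  mile 12 (R, w=50) → cum 225
  mile 13 (P, w=200) → cum 425  ≥ 272.5 → median here
  mile 17 (T, w=80) → cum 505
  mile 23 (S, w=40) → cum 545
Optimal location: mile 13.

x = 13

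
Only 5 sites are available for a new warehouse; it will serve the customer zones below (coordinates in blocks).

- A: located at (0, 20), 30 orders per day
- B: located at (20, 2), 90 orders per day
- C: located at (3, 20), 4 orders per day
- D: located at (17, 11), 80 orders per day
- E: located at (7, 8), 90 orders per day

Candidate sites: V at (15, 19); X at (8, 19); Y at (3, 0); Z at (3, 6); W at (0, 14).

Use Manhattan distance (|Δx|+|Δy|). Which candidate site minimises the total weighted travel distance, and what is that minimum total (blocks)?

Z, total 4516 blocks

Total weighted distance at each candidate:
  V (15, 19): total = 5022
  X (8, 19): total = 5344
  Y (3, 0): total = 5560
  Z (3, 6): total = 4516
  W (0, 14): total = 5866
Minimum is at Z with total 4516 blocks.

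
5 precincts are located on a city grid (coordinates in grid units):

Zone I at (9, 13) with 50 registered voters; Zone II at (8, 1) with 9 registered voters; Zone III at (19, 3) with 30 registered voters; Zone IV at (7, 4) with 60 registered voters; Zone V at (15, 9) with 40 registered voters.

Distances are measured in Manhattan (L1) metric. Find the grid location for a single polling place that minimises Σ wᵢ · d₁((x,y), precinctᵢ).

Manhattan distance separates: Σwᵢ(|x−xᵢ|+|y−yᵢ|) = Σwᵢ|x−xᵢ| + Σwᵢ|y−yᵢ|, so x and y are optimised independently as 1-D weighted medians.
Total weight W = 189; half = 94.5.
x-coordinate, sorted with cumulative weight:
  x=7 (Zone IV, w=60) cum 60
  x=8 (Zone II, w=9) cum 69
  x=9 (Zone I, w=50) cum 119  ← median
  x=15 (Zone V, w=40) cum 159
  x=19 (Zone III, w=30) cum 189
⇒ x* = 9
y-coordinate, sorted with cumulative weight:
  y=1 (Zone II, w=9) cum 9
  y=3 (Zone III, w=30) cum 39
  y=4 (Zone IV, w=60) cum 99  ← median
  y=9 (Zone V, w=40) cum 139
  y=13 (Zone I, w=50) cum 189
⇒ y* = 4

(9, 4)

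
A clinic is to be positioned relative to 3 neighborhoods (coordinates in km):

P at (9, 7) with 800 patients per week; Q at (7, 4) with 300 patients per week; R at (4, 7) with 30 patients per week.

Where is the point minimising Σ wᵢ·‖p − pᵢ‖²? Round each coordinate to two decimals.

(8.34, 6.20)

The minimiser of Σwᵢ‖p−pᵢ‖² is the weighted centroid p* = (Σwᵢpᵢ)/(Σwᵢ).
Σwᵢ = 1130.
Σwᵢxᵢ = 800·9 + 300·7 + 30·4 = 9420.
Σwᵢyᵢ = 800·7 + 300·4 + 30·7 = 7010.
x* = 9420/1130 = 8.34, y* = 7010/1130 = 6.20.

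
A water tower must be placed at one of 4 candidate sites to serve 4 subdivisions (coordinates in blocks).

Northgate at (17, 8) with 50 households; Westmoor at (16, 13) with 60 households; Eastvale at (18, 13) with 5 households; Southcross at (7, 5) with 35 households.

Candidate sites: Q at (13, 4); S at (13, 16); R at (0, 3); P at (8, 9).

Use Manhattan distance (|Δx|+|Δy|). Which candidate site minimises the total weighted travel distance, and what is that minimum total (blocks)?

Q, total 1435 blocks

Total weighted distance at each candidate:
  Q (13, 4): total = 1435
  S (13, 16): total = 1595
  R (0, 3): total = 3115
  P (8, 9): total = 1465
Minimum is at Q with total 1435 blocks.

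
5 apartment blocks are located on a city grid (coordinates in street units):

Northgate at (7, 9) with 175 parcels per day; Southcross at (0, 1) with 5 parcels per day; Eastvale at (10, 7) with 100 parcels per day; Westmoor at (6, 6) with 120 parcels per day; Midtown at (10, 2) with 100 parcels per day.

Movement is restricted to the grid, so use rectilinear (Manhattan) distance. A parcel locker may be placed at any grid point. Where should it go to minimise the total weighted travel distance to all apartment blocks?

(7, 7)

Manhattan distance separates: Σwᵢ(|x−xᵢ|+|y−yᵢ|) = Σwᵢ|x−xᵢ| + Σwᵢ|y−yᵢ|, so x and y are optimised independently as 1-D weighted medians.
Total weight W = 500; half = 250.
x-coordinate, sorted with cumulative weight:
  x=0 (Southcross, w=5) cum 5
  x=6 (Westmoor, w=120) cum 125
  x=7 (Northgate, w=175) cum 300  ← median
  x=10 (Eastvale, w=100) cum 400
  x=10 (Midtown, w=100) cum 500
⇒ x* = 7
y-coordinate, sorted with cumulative weight:
  y=1 (Southcross, w=5) cum 5
  y=2 (Midtown, w=100) cum 105
  y=6 (Westmoor, w=120) cum 225
  y=7 (Eastvale, w=100) cum 325  ← median
  y=9 (Northgate, w=175) cum 500
⇒ y* = 7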